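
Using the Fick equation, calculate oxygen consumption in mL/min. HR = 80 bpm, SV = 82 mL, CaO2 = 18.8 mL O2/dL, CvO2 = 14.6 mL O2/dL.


CO = HR*SV = 80*82/1000 = 6.56 L/min
a-v O2 diff = 18.8 - 14.6 = 4.2 mL/dL
VO2 = CO * (CaO2-CvO2) * 10 dL/L
VO2 = 6.56 * 4.2 * 10
VO2 = 275.5 mL/min


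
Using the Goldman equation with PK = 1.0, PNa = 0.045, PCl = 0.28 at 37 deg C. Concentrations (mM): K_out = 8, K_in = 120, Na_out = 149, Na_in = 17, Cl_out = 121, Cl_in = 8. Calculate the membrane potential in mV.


Vm = (RT/F)*ln((PK*Ko + PNa*Nao + PCl*Cli)/(PK*Ki + PNa*Nai + PCl*Clo))
Numer = 16.945, Denom = 154.645
Vm = -59.09 mV


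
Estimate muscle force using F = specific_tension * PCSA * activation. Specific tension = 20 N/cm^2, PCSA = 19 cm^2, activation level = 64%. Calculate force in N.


F = sigma * PCSA * activation
F = 20 * 19 * 0.64
F = 243.2 N


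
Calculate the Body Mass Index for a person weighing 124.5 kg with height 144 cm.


BMI = weight / height^2
height = 144 cm = 1.44 m
BMI = 124.5 / 1.44^2
BMI = 60.04 kg/m^2


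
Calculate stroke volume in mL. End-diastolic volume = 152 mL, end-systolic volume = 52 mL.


SV = EDV - ESV
SV = 152 - 52
SV = 100 mL


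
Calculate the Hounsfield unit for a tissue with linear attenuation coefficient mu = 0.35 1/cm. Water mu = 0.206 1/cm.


HU = ((mu_tissue - mu_water) / mu_water) * 1000
HU = ((0.35 - 0.206) / 0.206) * 1000
HU = 699


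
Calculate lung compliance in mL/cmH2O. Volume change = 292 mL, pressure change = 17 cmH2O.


C = dV / dP
C = 292 / 17
C = 17.18 mL/cmH2O


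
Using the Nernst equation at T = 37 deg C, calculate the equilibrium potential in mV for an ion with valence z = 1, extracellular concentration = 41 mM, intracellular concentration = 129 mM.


E = (RT/(zF)) * ln(C_out/C_in)
T = 37 + 273.15 = 310.15 K
E = (8.314 * 310.15 / (1 * 96485)) * ln(41/129)
E = -30.63 mV


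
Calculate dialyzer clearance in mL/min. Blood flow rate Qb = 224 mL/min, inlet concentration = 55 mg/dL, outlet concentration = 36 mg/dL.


K = Qb * (Cb_in - Cb_out) / Cb_in
K = 224 * (55 - 36) / 55
K = 77.38 mL/min


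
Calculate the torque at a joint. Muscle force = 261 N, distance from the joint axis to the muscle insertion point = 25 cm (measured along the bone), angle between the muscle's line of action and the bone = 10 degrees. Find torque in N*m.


Torque = F * d * sin(theta)   (moment arm = d*sin(theta))
d = 25 cm = 0.25 m
Torque = 261 * 0.25 * sin(10)
Torque = 11.33 N*m


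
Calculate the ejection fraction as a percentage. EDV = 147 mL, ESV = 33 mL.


SV = EDV - ESV = 147 - 33 = 114 mL
EF = SV/EDV * 100 = 114/147 * 100
EF = 77.55%


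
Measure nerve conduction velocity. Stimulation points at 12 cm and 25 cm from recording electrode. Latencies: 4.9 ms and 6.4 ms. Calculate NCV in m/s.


Distance = (25 - 12) / 100 = 0.13 m
dt = (6.4 - 4.9) / 1000 = 0.0015 s
NCV = dist / dt = 86.67 m/s


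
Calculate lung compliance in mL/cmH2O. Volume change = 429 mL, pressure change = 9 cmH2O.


C = dV / dP
C = 429 / 9
C = 47.67 mL/cmH2O


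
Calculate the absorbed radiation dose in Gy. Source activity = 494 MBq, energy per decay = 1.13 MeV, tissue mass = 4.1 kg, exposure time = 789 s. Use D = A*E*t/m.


A = 494 MBq = 4.9400e+08 Bq
E = 1.13 MeV = 1.81026e-13 J
D = A*E*t/m = 4.9400e+08*1.81026e-13*789/4.1
D = 0.01721 Gy


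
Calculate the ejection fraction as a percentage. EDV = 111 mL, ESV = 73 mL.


SV = EDV - ESV = 111 - 73 = 38 mL
EF = SV/EDV * 100 = 38/111 * 100
EF = 34.23%


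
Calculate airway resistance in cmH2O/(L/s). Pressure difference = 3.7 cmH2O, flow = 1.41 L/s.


R = dP / flow
R = 3.7 / 1.41
R = 2.624 cmH2O/(L/s)


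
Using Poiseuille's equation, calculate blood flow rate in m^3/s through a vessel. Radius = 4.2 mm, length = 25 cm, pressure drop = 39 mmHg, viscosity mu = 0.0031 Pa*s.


Q = pi*r^4*dP / (8*mu*L)
r = 0.0042 m, L = 0.25 m
dP = 39 mmHg = 5199.558 Pa
Q = 8.1983e-04 m^3/s


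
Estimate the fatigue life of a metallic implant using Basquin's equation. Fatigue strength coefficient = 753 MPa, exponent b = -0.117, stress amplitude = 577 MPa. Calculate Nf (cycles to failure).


sigma_a = sigma_f' * (2Nf)^b
2Nf = (sigma_a/sigma_f')^(1/b)
2Nf = (577/753)^(1/-0.117)
2Nf = 9.7319076
Nf = 4.866


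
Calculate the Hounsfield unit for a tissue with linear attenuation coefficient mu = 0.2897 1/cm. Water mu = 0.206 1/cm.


HU = ((mu_tissue - mu_water) / mu_water) * 1000
HU = ((0.2897 - 0.206) / 0.206) * 1000
HU = 406.3


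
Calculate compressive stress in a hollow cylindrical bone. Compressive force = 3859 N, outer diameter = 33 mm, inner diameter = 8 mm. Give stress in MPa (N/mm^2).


A = pi*(r_o^2 - r_i^2)
r_o = 16.5 mm, r_i = 4 mm
A = 805.033 mm^2
sigma = F/A = 3859 / 805.033
sigma = 4.794 MPa


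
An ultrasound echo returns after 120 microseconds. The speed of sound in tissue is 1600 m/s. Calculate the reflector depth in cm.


depth = c * t / 2
t = 120 us = 1.2000e-04 s
depth = 1600 * 1.2000e-04 / 2
depth = 0.096 m = 9.6 cm


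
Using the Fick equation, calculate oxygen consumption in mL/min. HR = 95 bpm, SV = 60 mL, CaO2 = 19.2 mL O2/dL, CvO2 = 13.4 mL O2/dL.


CO = HR*SV = 95*60/1000 = 5.7 L/min
a-v O2 diff = 19.2 - 13.4 = 5.8 mL/dL
VO2 = CO * (CaO2-CvO2) * 10 dL/L
VO2 = 5.7 * 5.8 * 10
VO2 = 330.6 mL/min


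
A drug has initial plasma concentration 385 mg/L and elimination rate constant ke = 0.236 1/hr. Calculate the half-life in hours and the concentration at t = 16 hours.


t_half = ln(2) / ke = 0.693147 / 0.236 = 2.937 hr
C(t) = C0 * exp(-ke*t) = 385 * exp(-0.236*16)
C(16) = 8.822 mg/L


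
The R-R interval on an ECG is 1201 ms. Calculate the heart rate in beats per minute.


HR = 60 / RR_interval(s)
RR = 1201 ms = 1.201 s
HR = 60 / 1.201 = 49.96 bpm


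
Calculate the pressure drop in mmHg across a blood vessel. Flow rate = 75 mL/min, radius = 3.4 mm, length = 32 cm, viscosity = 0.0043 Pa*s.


dP = 8*mu*L*Q / (pi*r^4)
Q = 75 mL/min = 1.25e-06 m^3/s
dP = 32.7758 Pa = 32.7758 / 133.322 mmHg = 0.2458 mmHg


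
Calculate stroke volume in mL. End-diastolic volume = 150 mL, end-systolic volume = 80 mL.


SV = EDV - ESV
SV = 150 - 80
SV = 70 mL


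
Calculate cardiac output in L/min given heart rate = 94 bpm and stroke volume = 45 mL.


CO = HR * SV
CO = 94 * 45 / 1000
CO = 4.23 L/min


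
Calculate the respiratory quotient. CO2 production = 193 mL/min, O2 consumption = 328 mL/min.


RQ = VCO2 / VO2
RQ = 193 / 328
RQ = 0.5884


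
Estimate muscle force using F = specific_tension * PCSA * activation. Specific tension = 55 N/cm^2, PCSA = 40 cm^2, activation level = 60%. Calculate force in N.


F = sigma * PCSA * activation
F = 55 * 40 * 0.6
F = 1320 N


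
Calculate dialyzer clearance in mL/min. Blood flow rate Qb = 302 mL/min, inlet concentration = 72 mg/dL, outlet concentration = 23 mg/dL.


K = Qb * (Cb_in - Cb_out) / Cb_in
K = 302 * (72 - 23) / 72
K = 205.5 mL/min


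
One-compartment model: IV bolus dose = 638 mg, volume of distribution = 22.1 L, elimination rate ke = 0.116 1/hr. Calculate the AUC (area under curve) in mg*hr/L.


C0 = Dose/Vd = 638/22.1 = 28.8688 mg/L
AUC = C0/ke = 28.8688/0.116
AUC = 248.9 mg*hr/L


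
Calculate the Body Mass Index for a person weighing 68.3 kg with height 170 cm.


BMI = weight / height^2
height = 170 cm = 1.7 m
BMI = 68.3 / 1.7^2
BMI = 23.63 kg/m^2


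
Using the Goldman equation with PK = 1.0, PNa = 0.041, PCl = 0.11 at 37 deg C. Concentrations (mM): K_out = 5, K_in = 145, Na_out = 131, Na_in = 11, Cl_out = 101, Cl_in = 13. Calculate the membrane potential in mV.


Vm = (RT/F)*ln((PK*Ko + PNa*Nao + PCl*Cli)/(PK*Ki + PNa*Nai + PCl*Clo))
Numer = 11.801, Denom = 156.561
Vm = -69.09 mV


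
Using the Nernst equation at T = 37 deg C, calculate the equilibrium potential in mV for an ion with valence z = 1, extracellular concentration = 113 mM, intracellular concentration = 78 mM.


E = (RT/(zF)) * ln(C_out/C_in)
T = 37 + 273.15 = 310.15 K
E = (8.314 * 310.15 / (1 * 96485)) * ln(113/78)
E = 9.906 mV


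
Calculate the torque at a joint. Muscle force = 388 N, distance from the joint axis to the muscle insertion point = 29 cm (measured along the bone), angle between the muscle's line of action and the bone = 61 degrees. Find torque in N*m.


Torque = F * d * sin(theta)   (moment arm = d*sin(theta))
d = 29 cm = 0.29 m
Torque = 388 * 0.29 * sin(61)
Torque = 98.41 N*m


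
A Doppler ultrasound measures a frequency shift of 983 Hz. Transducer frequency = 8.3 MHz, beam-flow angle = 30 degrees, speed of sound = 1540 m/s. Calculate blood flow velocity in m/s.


v = fd * c / (2 * f0 * cos(theta))
v = 983 * 1540 / (2 * 8.3000e+06 * cos(30))
v = 0.1053 m/s


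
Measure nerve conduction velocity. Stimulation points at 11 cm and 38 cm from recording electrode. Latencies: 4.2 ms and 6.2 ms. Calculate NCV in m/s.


Distance = (38 - 11) / 100 = 0.27 m
dt = (6.2 - 4.2) / 1000 = 0.002 s
NCV = dist / dt = 135 m/s


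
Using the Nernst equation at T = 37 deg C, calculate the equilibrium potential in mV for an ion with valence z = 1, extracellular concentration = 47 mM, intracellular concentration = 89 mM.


E = (RT/(zF)) * ln(C_out/C_in)
T = 37 + 273.15 = 310.15 K
E = (8.314 * 310.15 / (1 * 96485)) * ln(47/89)
E = -17.06 mV


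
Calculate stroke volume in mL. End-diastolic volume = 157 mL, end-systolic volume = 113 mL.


SV = EDV - ESV
SV = 157 - 113
SV = 44 mL


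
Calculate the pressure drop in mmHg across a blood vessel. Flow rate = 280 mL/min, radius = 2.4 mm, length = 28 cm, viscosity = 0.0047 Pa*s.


dP = 8*mu*L*Q / (pi*r^4)
Q = 280 mL/min = 4.66667e-06 m^3/s
dP = 471.366 Pa = 471.366 / 133.322 mmHg = 3.536 mmHg


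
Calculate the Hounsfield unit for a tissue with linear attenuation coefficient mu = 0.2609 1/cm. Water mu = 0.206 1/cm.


HU = ((mu_tissue - mu_water) / mu_water) * 1000
HU = ((0.2609 - 0.206) / 0.206) * 1000
HU = 266.5


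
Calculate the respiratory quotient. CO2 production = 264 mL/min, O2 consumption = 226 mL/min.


RQ = VCO2 / VO2
RQ = 264 / 226
RQ = 1.168


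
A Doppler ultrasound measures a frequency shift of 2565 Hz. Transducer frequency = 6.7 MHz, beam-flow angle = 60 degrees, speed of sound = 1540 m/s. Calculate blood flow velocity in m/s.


v = fd * c / (2 * f0 * cos(theta))
v = 2565 * 1540 / (2 * 6.7000e+06 * cos(60))
v = 0.5896 m/s


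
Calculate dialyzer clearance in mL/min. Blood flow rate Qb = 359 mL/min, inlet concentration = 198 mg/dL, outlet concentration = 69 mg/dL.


K = Qb * (Cb_in - Cb_out) / Cb_in
K = 359 * (198 - 69) / 198
K = 233.9 mL/min


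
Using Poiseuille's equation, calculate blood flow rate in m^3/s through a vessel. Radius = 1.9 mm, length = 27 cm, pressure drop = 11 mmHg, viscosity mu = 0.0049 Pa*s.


Q = pi*r^4*dP / (8*mu*L)
r = 0.0019 m, L = 0.27 m
dP = 11 mmHg = 1466.542 Pa
Q = 5.6729e-06 m^3/s


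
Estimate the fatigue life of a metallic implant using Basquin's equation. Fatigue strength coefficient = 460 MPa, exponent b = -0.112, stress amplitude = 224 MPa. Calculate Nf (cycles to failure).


sigma_a = sigma_f' * (2Nf)^b
2Nf = (sigma_a/sigma_f')^(1/b)
2Nf = (224/460)^(1/-0.112)
2Nf = 616.97305
Nf = 308.5


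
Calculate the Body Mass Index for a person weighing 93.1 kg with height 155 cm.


BMI = weight / height^2
height = 155 cm = 1.55 m
BMI = 93.1 / 1.55^2
BMI = 38.75 kg/m^2


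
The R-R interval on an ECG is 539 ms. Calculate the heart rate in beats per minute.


HR = 60 / RR_interval(s)
RR = 539 ms = 0.539 s
HR = 60 / 0.539 = 111.3 bpm


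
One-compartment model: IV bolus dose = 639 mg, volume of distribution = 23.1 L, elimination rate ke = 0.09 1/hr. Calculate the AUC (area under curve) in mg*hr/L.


C0 = Dose/Vd = 639/23.1 = 27.6623 mg/L
AUC = C0/ke = 27.6623/0.09
AUC = 307.4 mg*hr/L


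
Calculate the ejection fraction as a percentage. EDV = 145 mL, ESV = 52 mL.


SV = EDV - ESV = 145 - 52 = 93 mL
EF = SV/EDV * 100 = 93/145 * 100
EF = 64.14%


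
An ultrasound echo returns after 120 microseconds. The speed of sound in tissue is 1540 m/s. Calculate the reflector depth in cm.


depth = c * t / 2
t = 120 us = 1.2000e-04 s
depth = 1540 * 1.2000e-04 / 2
depth = 0.0924 m = 9.24 cm


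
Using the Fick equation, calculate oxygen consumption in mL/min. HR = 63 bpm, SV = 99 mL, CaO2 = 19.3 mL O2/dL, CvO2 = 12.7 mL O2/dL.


CO = HR*SV = 63*99/1000 = 6.237 L/min
a-v O2 diff = 19.3 - 12.7 = 6.6 mL/dL
VO2 = CO * (CaO2-CvO2) * 10 dL/L
VO2 = 6.237 * 6.6 * 10
VO2 = 411.6 mL/min


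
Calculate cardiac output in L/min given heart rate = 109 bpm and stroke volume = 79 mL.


CO = HR * SV
CO = 109 * 79 / 1000
CO = 8.611 L/min


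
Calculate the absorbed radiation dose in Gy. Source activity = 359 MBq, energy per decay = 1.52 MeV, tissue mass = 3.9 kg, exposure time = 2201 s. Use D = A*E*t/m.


A = 359 MBq = 3.5900e+08 Bq
E = 1.52 MeV = 2.43504e-13 J
D = A*E*t/m = 3.5900e+08*2.43504e-13*2201/3.9
D = 0.04934 Gy


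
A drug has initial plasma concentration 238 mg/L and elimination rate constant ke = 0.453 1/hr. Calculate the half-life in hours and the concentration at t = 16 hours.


t_half = ln(2) / ke = 0.693147 / 0.453 = 1.53 hr
C(t) = C0 * exp(-ke*t) = 238 * exp(-0.453*16)
C(16) = 0.1694 mg/L


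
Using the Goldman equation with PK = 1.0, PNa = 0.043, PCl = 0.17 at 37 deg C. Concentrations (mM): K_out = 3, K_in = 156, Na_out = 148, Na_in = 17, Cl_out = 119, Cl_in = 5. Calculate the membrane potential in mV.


Vm = (RT/F)*ln((PK*Ko + PNa*Nao + PCl*Cli)/(PK*Ki + PNa*Nai + PCl*Clo))
Numer = 10.214, Denom = 176.961
Vm = -76.22 mV


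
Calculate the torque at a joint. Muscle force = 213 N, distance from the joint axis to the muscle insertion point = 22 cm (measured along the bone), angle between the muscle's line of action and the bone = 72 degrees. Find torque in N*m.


Torque = F * d * sin(theta)   (moment arm = d*sin(theta))
d = 22 cm = 0.22 m
Torque = 213 * 0.22 * sin(72)
Torque = 44.57 N*m


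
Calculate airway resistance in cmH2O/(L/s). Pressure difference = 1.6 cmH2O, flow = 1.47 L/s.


R = dP / flow
R = 1.6 / 1.47
R = 1.088 cmH2O/(L/s)


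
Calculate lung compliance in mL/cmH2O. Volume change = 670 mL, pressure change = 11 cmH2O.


C = dV / dP
C = 670 / 11
C = 60.91 mL/cmH2O


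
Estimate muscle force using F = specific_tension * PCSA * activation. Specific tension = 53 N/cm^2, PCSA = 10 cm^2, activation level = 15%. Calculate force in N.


F = sigma * PCSA * activation
F = 53 * 10 * 0.15
F = 79.5 N


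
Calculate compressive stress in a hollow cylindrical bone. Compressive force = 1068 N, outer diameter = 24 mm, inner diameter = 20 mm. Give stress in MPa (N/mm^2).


A = pi*(r_o^2 - r_i^2)
r_o = 12 mm, r_i = 10 mm
A = 138.23 mm^2
sigma = F/A = 1068 / 138.23
sigma = 7.726 MPa


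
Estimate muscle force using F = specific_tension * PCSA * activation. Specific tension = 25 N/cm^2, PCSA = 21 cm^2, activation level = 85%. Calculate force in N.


F = sigma * PCSA * activation
F = 25 * 21 * 0.85
F = 446.2 N


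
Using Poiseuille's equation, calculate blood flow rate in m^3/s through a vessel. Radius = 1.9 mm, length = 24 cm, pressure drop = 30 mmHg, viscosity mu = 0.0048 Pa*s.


Q = pi*r^4*dP / (8*mu*L)
r = 0.0019 m, L = 0.24 m
dP = 30 mmHg = 3999.66 Pa
Q = 1.7768e-05 m^3/s


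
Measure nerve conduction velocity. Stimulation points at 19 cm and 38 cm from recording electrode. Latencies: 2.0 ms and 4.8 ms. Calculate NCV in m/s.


Distance = (38 - 19) / 100 = 0.19 m
dt = (4.8 - 2.0) / 1000 = 0.0028 s
NCV = dist / dt = 67.86 m/s


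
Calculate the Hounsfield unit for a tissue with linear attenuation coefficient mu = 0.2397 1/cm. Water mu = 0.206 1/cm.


HU = ((mu_tissue - mu_water) / mu_water) * 1000
HU = ((0.2397 - 0.206) / 0.206) * 1000
HU = 163.6


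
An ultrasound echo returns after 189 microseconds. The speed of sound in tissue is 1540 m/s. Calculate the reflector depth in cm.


depth = c * t / 2
t = 189 us = 1.8900e-04 s
depth = 1540 * 1.8900e-04 / 2
depth = 0.14553 m = 14.553 cm


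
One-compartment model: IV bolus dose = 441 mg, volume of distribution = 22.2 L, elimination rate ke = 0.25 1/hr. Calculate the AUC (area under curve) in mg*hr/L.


C0 = Dose/Vd = 441/22.2 = 19.8649 mg/L
AUC = C0/ke = 19.8649/0.25
AUC = 79.46 mg*hr/L


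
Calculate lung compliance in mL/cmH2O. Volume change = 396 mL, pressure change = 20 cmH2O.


C = dV / dP
C = 396 / 20
C = 19.8 mL/cmH2O


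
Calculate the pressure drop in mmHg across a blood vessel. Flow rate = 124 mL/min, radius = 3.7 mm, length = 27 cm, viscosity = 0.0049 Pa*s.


dP = 8*mu*L*Q / (pi*r^4)
Q = 124 mL/min = 2.06667e-06 m^3/s
dP = 37.1505 Pa = 37.1505 / 133.322 mmHg = 0.2787 mmHg


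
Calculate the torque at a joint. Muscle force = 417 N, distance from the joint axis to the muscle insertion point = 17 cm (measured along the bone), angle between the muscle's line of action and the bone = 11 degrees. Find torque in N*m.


Torque = F * d * sin(theta)   (moment arm = d*sin(theta))
d = 17 cm = 0.17 m
Torque = 417 * 0.17 * sin(11)
Torque = 13.53 N*m


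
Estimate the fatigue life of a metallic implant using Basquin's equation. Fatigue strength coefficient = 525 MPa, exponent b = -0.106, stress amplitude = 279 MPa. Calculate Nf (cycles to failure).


sigma_a = sigma_f' * (2Nf)^b
2Nf = (sigma_a/sigma_f')^(1/b)
2Nf = (279/525)^(1/-0.106)
2Nf = 389.17278
Nf = 194.6


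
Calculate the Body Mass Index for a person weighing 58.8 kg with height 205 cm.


BMI = weight / height^2
height = 205 cm = 2.05 m
BMI = 58.8 / 2.05^2
BMI = 13.99 kg/m^2


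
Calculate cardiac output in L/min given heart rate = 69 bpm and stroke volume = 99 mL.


CO = HR * SV
CO = 69 * 99 / 1000
CO = 6.831 L/min


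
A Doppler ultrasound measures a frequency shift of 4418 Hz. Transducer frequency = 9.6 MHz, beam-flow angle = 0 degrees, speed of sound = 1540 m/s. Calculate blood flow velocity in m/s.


v = fd * c / (2 * f0 * cos(theta))
v = 4418 * 1540 / (2 * 9.6000e+06 * cos(0))
v = 0.3544 m/s


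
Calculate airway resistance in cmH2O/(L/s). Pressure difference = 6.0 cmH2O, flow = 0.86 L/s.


R = dP / flow
R = 6.0 / 0.86
R = 6.977 cmH2O/(L/s)


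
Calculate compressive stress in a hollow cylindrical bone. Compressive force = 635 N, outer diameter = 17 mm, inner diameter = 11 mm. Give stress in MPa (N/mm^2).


A = pi*(r_o^2 - r_i^2)
r_o = 8.5 mm, r_i = 5.5 mm
A = 131.947 mm^2
sigma = F/A = 635 / 131.947
sigma = 4.813 MPa


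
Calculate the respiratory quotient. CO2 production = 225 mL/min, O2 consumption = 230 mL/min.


RQ = VCO2 / VO2
RQ = 225 / 230
RQ = 0.9783


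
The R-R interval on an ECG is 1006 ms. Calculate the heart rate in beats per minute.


HR = 60 / RR_interval(s)
RR = 1006 ms = 1.006 s
HR = 60 / 1.006 = 59.64 bpm


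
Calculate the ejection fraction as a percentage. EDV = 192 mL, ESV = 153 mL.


SV = EDV - ESV = 192 - 153 = 39 mL
EF = SV/EDV * 100 = 39/192 * 100
EF = 20.31%


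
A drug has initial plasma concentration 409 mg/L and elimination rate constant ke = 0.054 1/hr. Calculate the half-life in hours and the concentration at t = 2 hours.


t_half = ln(2) / ke = 0.693147 / 0.054 = 12.84 hr
C(t) = C0 * exp(-ke*t) = 409 * exp(-0.054*2)
C(2) = 367.1 mg/L


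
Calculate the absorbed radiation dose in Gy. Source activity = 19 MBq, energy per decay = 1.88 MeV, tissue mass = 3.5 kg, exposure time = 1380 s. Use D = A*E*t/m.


A = 19 MBq = 1.9000e+07 Bq
E = 1.88 MeV = 3.01176e-13 J
D = A*E*t/m = 1.9000e+07*3.01176e-13*1380/3.5
D = 0.002256 Gy


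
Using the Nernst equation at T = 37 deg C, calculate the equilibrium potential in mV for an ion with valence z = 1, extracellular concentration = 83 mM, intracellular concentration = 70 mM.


E = (RT/(zF)) * ln(C_out/C_in)
T = 37 + 273.15 = 310.15 K
E = (8.314 * 310.15 / (1 * 96485)) * ln(83/70)
E = 4.553 mV


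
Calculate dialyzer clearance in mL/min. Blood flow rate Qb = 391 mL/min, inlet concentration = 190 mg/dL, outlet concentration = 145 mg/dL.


K = Qb * (Cb_in - Cb_out) / Cb_in
K = 391 * (190 - 145) / 190
K = 92.61 mL/min


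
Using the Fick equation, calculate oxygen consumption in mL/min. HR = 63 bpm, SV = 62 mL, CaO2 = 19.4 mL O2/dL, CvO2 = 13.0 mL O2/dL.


CO = HR*SV = 63*62/1000 = 3.906 L/min
a-v O2 diff = 19.4 - 13.0 = 6.4 mL/dL
VO2 = CO * (CaO2-CvO2) * 10 dL/L
VO2 = 3.906 * 6.4 * 10
VO2 = 250 mL/min


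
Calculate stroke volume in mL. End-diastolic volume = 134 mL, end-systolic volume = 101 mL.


SV = EDV - ESV
SV = 134 - 101
SV = 33 mL


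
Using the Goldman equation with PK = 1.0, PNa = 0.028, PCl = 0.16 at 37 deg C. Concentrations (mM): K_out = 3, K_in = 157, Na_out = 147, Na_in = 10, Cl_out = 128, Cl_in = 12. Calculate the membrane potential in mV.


Vm = (RT/F)*ln((PK*Ko + PNa*Nao + PCl*Cli)/(PK*Ki + PNa*Nai + PCl*Clo))
Numer = 9.036, Denom = 177.76
Vm = -79.62 mV


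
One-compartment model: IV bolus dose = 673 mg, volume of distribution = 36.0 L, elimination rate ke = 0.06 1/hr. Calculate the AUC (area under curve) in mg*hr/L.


C0 = Dose/Vd = 673/36.0 = 18.6944 mg/L
AUC = C0/ke = 18.6944/0.06
AUC = 311.6 mg*hr/L


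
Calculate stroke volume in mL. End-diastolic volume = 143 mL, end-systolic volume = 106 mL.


SV = EDV - ESV
SV = 143 - 106
SV = 37 mL


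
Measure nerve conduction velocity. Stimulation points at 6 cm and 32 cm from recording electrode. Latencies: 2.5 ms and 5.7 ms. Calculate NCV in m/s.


Distance = (32 - 6) / 100 = 0.26 m
dt = (5.7 - 2.5) / 1000 = 0.0032 s
NCV = dist / dt = 81.25 m/s


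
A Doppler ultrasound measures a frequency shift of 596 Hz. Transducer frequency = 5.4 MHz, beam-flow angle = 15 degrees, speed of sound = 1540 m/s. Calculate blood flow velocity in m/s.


v = fd * c / (2 * f0 * cos(theta))
v = 596 * 1540 / (2 * 5.4000e+06 * cos(15))
v = 0.08798 m/s


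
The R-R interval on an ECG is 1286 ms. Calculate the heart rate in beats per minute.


HR = 60 / RR_interval(s)
RR = 1286 ms = 1.286 s
HR = 60 / 1.286 = 46.66 bpm


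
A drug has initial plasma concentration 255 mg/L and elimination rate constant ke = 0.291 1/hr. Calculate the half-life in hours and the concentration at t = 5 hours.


t_half = ln(2) / ke = 0.693147 / 0.291 = 2.382 hr
C(t) = C0 * exp(-ke*t) = 255 * exp(-0.291*5)
C(5) = 59.52 mg/L


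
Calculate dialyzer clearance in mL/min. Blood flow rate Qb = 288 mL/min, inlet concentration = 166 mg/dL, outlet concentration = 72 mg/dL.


K = Qb * (Cb_in - Cb_out) / Cb_in
K = 288 * (166 - 72) / 166
K = 163.1 mL/min


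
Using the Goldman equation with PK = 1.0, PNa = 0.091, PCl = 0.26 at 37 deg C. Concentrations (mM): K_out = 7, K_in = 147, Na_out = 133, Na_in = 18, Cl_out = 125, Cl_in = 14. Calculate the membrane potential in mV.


Vm = (RT/F)*ln((PK*Ko + PNa*Nao + PCl*Cli)/(PK*Ki + PNa*Nai + PCl*Clo))
Numer = 22.743, Denom = 181.138
Vm = -55.45 mV


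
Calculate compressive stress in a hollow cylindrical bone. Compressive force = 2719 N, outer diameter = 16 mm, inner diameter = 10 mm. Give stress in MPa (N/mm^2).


A = pi*(r_o^2 - r_i^2)
r_o = 8 mm, r_i = 5 mm
A = 122.522 mm^2
sigma = F/A = 2719 / 122.522
sigma = 22.19 MPa


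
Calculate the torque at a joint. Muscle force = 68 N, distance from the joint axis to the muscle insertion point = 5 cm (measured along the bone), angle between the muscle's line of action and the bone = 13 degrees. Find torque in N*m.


Torque = F * d * sin(theta)   (moment arm = d*sin(theta))
d = 5 cm = 0.05 m
Torque = 68 * 0.05 * sin(13)
Torque = 0.7648 N*m


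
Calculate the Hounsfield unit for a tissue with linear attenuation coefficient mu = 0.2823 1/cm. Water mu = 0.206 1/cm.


HU = ((mu_tissue - mu_water) / mu_water) * 1000
HU = ((0.2823 - 0.206) / 0.206) * 1000
HU = 370.4


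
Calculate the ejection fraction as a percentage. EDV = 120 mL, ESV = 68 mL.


SV = EDV - ESV = 120 - 68 = 52 mL
EF = SV/EDV * 100 = 52/120 * 100
EF = 43.33%


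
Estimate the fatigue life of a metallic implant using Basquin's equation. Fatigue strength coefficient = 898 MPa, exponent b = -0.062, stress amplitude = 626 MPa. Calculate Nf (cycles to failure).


sigma_a = sigma_f' * (2Nf)^b
2Nf = (sigma_a/sigma_f')^(1/b)
2Nf = (626/898)^(1/-0.062)
2Nf = 336.86173
Nf = 168.4


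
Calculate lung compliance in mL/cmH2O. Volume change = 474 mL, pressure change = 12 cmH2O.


C = dV / dP
C = 474 / 12
C = 39.5 mL/cmH2O


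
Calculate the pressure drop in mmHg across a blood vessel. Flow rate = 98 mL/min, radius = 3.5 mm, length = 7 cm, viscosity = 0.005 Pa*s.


dP = 8*mu*L*Q / (pi*r^4)
Q = 98 mL/min = 1.63333e-06 m^3/s
dP = 9.70085 Pa = 9.70085 / 133.322 mmHg = 0.07276 mmHg


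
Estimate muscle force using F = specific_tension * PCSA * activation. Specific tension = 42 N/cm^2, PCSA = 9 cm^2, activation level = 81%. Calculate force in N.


F = sigma * PCSA * activation
F = 42 * 9 * 0.81
F = 306.2 N


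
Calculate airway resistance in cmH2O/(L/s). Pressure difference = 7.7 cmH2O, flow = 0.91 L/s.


R = dP / flow
R = 7.7 / 0.91
R = 8.462 cmH2O/(L/s)


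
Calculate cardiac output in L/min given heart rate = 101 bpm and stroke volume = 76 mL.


CO = HR * SV
CO = 101 * 76 / 1000
CO = 7.676 L/min


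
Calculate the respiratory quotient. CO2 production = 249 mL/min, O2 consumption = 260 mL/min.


RQ = VCO2 / VO2
RQ = 249 / 260
RQ = 0.9577


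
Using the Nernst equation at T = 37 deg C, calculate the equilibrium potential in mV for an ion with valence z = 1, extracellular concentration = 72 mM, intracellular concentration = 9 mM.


E = (RT/(zF)) * ln(C_out/C_in)
T = 37 + 273.15 = 310.15 K
E = (8.314 * 310.15 / (1 * 96485)) * ln(72/9)
E = 55.57 mV


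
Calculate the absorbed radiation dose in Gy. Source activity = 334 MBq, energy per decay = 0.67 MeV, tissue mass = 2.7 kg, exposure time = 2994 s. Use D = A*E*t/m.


A = 334 MBq = 3.3400e+08 Bq
E = 0.67 MeV = 1.07334e-13 J
D = A*E*t/m = 3.3400e+08*1.07334e-13*2994/2.7
D = 0.03975 Gy


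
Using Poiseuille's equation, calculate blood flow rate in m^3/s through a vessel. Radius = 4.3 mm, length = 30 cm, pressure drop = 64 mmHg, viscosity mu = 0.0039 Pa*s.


Q = pi*r^4*dP / (8*mu*L)
r = 0.0043 m, L = 0.3 m
dP = 64 mmHg = 8532.608 Pa
Q = 9.7911e-04 m^3/s


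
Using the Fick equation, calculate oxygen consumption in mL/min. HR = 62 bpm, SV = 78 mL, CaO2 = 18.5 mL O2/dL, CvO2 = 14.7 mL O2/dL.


CO = HR*SV = 62*78/1000 = 4.836 L/min
a-v O2 diff = 18.5 - 14.7 = 3.8 mL/dL
VO2 = CO * (CaO2-CvO2) * 10 dL/L
VO2 = 4.836 * 3.8 * 10
VO2 = 183.8 mL/min


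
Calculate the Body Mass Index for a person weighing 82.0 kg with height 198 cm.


BMI = weight / height^2
height = 198 cm = 1.98 m
BMI = 82.0 / 1.98^2
BMI = 20.92 kg/m^2


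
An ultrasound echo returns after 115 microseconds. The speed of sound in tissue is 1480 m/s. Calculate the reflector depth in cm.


depth = c * t / 2
t = 115 us = 1.1500e-04 s
depth = 1480 * 1.1500e-04 / 2
depth = 0.0851 m = 8.51 cm


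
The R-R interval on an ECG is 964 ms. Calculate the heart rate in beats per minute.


HR = 60 / RR_interval(s)
RR = 964 ms = 0.964 s
HR = 60 / 0.964 = 62.24 bpm


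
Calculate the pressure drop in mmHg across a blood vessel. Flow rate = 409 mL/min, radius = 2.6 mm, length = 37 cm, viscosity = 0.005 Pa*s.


dP = 8*mu*L*Q / (pi*r^4)
Q = 409 mL/min = 6.81667e-06 m^3/s
dP = 702.734 Pa = 702.734 / 133.322 mmHg = 5.271 mmHg


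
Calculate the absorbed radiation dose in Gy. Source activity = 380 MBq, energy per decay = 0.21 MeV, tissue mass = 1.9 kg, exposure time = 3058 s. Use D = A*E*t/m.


A = 380 MBq = 3.8000e+08 Bq
E = 0.21 MeV = 3.3642e-14 J
D = A*E*t/m = 3.8000e+08*3.3642e-14*3058/1.9
D = 0.02058 Gy


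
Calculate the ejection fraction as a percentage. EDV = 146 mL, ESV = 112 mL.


SV = EDV - ESV = 146 - 112 = 34 mL
EF = SV/EDV * 100 = 34/146 * 100
EF = 23.29%


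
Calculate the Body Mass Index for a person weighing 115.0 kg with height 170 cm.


BMI = weight / height^2
height = 170 cm = 1.7 m
BMI = 115.0 / 1.7^2
BMI = 39.79 kg/m^2


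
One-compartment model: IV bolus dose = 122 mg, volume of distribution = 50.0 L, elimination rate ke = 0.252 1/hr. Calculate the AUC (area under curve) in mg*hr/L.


C0 = Dose/Vd = 122/50.0 = 2.44 mg/L
AUC = C0/ke = 2.44/0.252
AUC = 9.683 mg*hr/L


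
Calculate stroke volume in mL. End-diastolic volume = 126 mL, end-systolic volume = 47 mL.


SV = EDV - ESV
SV = 126 - 47
SV = 79 mL


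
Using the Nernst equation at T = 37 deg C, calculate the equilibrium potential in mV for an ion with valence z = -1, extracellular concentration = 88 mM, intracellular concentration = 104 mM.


E = (RT/(zF)) * ln(C_out/C_in)
T = 37 + 273.15 = 310.15 K
E = (8.314 * 310.15 / (-1 * 96485)) * ln(88/104)
E = 4.465 mV


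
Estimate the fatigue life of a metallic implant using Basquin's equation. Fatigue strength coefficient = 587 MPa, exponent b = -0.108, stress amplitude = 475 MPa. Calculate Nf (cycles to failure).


sigma_a = sigma_f' * (2Nf)^b
2Nf = (sigma_a/sigma_f')^(1/b)
2Nf = (475/587)^(1/-0.108)
2Nf = 7.1013004
Nf = 3.551


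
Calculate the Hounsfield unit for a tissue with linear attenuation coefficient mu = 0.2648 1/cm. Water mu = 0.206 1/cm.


HU = ((mu_tissue - mu_water) / mu_water) * 1000
HU = ((0.2648 - 0.206) / 0.206) * 1000
HU = 285.4


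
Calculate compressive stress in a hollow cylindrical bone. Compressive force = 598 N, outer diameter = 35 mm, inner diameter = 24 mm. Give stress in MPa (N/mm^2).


A = pi*(r_o^2 - r_i^2)
r_o = 17.5 mm, r_i = 12 mm
A = 509.723 mm^2
sigma = F/A = 598 / 509.723
sigma = 1.173 MPa


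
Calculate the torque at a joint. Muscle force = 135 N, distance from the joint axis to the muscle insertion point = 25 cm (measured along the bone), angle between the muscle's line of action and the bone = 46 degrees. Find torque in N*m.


Torque = F * d * sin(theta)   (moment arm = d*sin(theta))
d = 25 cm = 0.25 m
Torque = 135 * 0.25 * sin(46)
Torque = 24.28 N*m


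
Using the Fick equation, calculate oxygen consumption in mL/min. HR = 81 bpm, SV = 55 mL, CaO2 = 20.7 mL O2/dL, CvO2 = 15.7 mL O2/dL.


CO = HR*SV = 81*55/1000 = 4.455 L/min
a-v O2 diff = 20.7 - 15.7 = 5 mL/dL
VO2 = CO * (CaO2-CvO2) * 10 dL/L
VO2 = 4.455 * 5 * 10
VO2 = 222.8 mL/min


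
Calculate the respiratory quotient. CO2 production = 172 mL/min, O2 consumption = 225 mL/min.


RQ = VCO2 / VO2
RQ = 172 / 225
RQ = 0.7644


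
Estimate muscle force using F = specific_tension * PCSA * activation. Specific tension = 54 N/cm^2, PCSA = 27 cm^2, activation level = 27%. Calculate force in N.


F = sigma * PCSA * activation
F = 54 * 27 * 0.27
F = 393.7 N


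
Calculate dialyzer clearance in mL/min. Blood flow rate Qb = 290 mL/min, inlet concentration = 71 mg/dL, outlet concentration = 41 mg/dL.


K = Qb * (Cb_in - Cb_out) / Cb_in
K = 290 * (71 - 41) / 71
K = 122.5 mL/min


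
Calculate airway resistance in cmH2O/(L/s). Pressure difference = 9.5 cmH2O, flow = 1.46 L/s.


R = dP / flow
R = 9.5 / 1.46
R = 6.507 cmH2O/(L/s)


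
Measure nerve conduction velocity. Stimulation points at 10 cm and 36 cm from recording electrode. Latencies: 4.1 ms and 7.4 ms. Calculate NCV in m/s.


Distance = (36 - 10) / 100 = 0.26 m
dt = (7.4 - 4.1) / 1000 = 0.0033 s
NCV = dist / dt = 78.79 m/s


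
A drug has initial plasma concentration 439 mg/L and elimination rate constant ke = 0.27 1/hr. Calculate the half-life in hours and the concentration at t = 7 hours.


t_half = ln(2) / ke = 0.693147 / 0.27 = 2.567 hr
C(t) = C0 * exp(-ke*t) = 439 * exp(-0.27*7)
C(7) = 66.32 mg/L


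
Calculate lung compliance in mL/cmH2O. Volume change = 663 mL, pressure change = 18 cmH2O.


C = dV / dP
C = 663 / 18
C = 36.83 mL/cmH2O


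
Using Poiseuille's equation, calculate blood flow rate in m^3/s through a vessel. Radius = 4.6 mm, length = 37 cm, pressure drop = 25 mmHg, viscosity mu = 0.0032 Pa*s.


Q = pi*r^4*dP / (8*mu*L)
r = 0.0046 m, L = 0.37 m
dP = 25 mmHg = 3333.05 Pa
Q = 4.9497e-04 m^3/s


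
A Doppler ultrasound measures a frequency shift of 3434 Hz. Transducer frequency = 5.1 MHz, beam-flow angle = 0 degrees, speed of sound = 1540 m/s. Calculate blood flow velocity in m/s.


v = fd * c / (2 * f0 * cos(theta))
v = 3434 * 1540 / (2 * 5.1000e+06 * cos(0))
v = 0.5185 m/s


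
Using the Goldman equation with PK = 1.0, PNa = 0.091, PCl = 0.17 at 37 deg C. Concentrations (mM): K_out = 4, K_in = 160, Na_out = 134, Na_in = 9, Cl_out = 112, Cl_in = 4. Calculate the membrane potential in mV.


Vm = (RT/F)*ln((PK*Ko + PNa*Nao + PCl*Cli)/(PK*Ki + PNa*Nai + PCl*Clo))
Numer = 16.874, Denom = 179.859
Vm = -63.24 mV


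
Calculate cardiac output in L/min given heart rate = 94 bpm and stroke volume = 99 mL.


CO = HR * SV
CO = 94 * 99 / 1000
CO = 9.306 L/min


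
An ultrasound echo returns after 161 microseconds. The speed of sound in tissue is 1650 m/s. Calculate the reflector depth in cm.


depth = c * t / 2
t = 161 us = 1.6100e-04 s
depth = 1650 * 1.6100e-04 / 2
depth = 0.132825 m = 13.2825 cm


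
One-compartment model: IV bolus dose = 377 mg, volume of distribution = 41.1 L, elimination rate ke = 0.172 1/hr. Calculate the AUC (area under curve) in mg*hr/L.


C0 = Dose/Vd = 377/41.1 = 9.17275 mg/L
AUC = C0/ke = 9.17275/0.172
AUC = 53.33 mg*hr/L


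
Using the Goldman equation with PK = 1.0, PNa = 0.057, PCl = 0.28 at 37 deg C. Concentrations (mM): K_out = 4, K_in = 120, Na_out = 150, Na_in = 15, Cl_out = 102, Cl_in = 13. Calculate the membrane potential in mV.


Vm = (RT/F)*ln((PK*Ko + PNa*Nao + PCl*Cli)/(PK*Ki + PNa*Nai + PCl*Clo))
Numer = 16.19, Denom = 149.415
Vm = -59.39 mV


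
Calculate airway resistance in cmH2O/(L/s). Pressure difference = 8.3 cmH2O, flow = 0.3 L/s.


R = dP / flow
R = 8.3 / 0.3
R = 27.67 cmH2O/(L/s)


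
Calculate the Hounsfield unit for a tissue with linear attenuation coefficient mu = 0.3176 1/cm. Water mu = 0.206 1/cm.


HU = ((mu_tissue - mu_water) / mu_water) * 1000
HU = ((0.3176 - 0.206) / 0.206) * 1000
HU = 541.7


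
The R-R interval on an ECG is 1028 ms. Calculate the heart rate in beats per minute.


HR = 60 / RR_interval(s)
RR = 1028 ms = 1.028 s
HR = 60 / 1.028 = 58.37 bpm


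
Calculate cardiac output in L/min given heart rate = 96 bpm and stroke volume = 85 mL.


CO = HR * SV
CO = 96 * 85 / 1000
CO = 8.16 L/min


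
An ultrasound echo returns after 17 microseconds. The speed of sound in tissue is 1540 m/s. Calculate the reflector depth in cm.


depth = c * t / 2
t = 17 us = 1.7000e-05 s
depth = 1540 * 1.7000e-05 / 2
depth = 0.01309 m = 1.309 cm


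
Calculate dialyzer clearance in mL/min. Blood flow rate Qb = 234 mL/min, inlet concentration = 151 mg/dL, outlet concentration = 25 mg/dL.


K = Qb * (Cb_in - Cb_out) / Cb_in
K = 234 * (151 - 25) / 151
K = 195.3 mL/min


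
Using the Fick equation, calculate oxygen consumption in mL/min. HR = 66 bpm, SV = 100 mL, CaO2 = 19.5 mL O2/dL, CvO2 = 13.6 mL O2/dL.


CO = HR*SV = 66*100/1000 = 6.6 L/min
a-v O2 diff = 19.5 - 13.6 = 5.9 mL/dL
VO2 = CO * (CaO2-CvO2) * 10 dL/L
VO2 = 6.6 * 5.9 * 10
VO2 = 389.4 mL/min


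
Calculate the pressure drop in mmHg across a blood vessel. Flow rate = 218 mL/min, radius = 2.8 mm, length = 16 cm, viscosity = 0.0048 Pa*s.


dP = 8*mu*L*Q / (pi*r^4)
Q = 218 mL/min = 3.63333e-06 m^3/s
dP = 115.604 Pa = 115.604 / 133.322 mmHg = 0.8671 mmHg


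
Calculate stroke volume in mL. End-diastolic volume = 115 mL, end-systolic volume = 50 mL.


SV = EDV - ESV
SV = 115 - 50
SV = 65 mL


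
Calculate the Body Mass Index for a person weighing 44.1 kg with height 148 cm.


BMI = weight / height^2
height = 148 cm = 1.48 m
BMI = 44.1 / 1.48^2
BMI = 20.13 kg/m^2


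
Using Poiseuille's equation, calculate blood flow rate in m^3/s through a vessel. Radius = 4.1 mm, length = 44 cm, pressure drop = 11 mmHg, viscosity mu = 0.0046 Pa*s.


Q = pi*r^4*dP / (8*mu*L)
r = 0.0041 m, L = 0.44 m
dP = 11 mmHg = 1466.542 Pa
Q = 8.0404e-05 m^3/s


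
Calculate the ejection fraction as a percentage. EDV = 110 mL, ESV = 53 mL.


SV = EDV - ESV = 110 - 53 = 57 mL
EF = SV/EDV * 100 = 57/110 * 100
EF = 51.82%


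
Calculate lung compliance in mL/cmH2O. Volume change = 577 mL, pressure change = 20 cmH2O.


C = dV / dP
C = 577 / 20
C = 28.85 mL/cmH2O


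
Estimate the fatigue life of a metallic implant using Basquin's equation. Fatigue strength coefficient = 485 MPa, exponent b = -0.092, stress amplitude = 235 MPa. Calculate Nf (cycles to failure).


sigma_a = sigma_f' * (2Nf)^b
2Nf = (sigma_a/sigma_f')^(1/b)
2Nf = (235/485)^(1/-0.092)
2Nf = 2632.499
Nf = 1316


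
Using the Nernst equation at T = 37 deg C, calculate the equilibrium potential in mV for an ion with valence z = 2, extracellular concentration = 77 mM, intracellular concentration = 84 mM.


E = (RT/(zF)) * ln(C_out/C_in)
T = 37 + 273.15 = 310.15 K
E = (8.314 * 310.15 / (2 * 96485)) * ln(77/84)
E = -1.163 mV


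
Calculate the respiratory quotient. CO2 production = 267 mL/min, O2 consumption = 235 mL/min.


RQ = VCO2 / VO2
RQ = 267 / 235
RQ = 1.136


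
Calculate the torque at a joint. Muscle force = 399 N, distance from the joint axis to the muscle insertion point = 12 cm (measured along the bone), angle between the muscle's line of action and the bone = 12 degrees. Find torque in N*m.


Torque = F * d * sin(theta)   (moment arm = d*sin(theta))
d = 12 cm = 0.12 m
Torque = 399 * 0.12 * sin(12)
Torque = 9.955 N*m


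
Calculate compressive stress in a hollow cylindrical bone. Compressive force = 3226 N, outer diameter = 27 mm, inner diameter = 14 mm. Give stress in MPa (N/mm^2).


A = pi*(r_o^2 - r_i^2)
r_o = 13.5 mm, r_i = 7 mm
A = 418.617 mm^2
sigma = F/A = 3226 / 418.617
sigma = 7.706 MPa


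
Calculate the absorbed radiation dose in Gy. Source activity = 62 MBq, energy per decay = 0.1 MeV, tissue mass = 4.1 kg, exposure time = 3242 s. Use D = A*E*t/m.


A = 62 MBq = 6.2000e+07 Bq
E = 0.1 MeV = 1.602e-14 J
D = A*E*t/m = 6.2000e+07*1.602e-14*3242/4.1
D = 7.8539e-04 Gy


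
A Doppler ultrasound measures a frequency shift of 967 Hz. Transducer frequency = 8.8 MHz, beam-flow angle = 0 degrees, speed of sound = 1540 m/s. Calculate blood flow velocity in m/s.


v = fd * c / (2 * f0 * cos(theta))
v = 967 * 1540 / (2 * 8.8000e+06 * cos(0))
v = 0.08461 m/s


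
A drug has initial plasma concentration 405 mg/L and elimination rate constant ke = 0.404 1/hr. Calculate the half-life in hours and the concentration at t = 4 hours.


t_half = ln(2) / ke = 0.693147 / 0.404 = 1.716 hr
C(t) = C0 * exp(-ke*t) = 405 * exp(-0.404*4)
C(4) = 80.47 mg/L


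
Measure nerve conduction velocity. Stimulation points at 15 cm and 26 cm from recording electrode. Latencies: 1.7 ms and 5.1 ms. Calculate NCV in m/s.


Distance = (26 - 15) / 100 = 0.11 m
dt = (5.1 - 1.7) / 1000 = 0.0034 s
NCV = dist / dt = 32.35 m/s


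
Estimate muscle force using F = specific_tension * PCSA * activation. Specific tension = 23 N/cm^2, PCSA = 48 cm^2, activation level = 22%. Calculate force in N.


F = sigma * PCSA * activation
F = 23 * 48 * 0.22
F = 242.9 N


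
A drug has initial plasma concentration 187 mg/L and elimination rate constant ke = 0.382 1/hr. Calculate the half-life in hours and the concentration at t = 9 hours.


t_half = ln(2) / ke = 0.693147 / 0.382 = 1.815 hr
C(t) = C0 * exp(-ke*t) = 187 * exp(-0.382*9)
C(9) = 6.008 mg/L


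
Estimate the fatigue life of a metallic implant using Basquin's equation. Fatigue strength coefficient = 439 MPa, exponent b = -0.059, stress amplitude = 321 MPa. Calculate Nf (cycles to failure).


sigma_a = sigma_f' * (2Nf)^b
2Nf = (sigma_a/sigma_f')^(1/b)
2Nf = (321/439)^(1/-0.059)
2Nf = 201.5571
Nf = 100.8
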